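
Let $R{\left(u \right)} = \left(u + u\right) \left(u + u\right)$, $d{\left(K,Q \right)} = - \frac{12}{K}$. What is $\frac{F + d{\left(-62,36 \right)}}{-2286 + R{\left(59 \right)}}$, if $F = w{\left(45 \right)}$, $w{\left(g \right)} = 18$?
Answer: $\frac{282}{180389} \approx 0.0015633$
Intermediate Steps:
$F = 18$
$R{\left(u \right)} = 4 u^{2}$ ($R{\left(u \right)} = 2 u 2 u = 4 u^{2}$)
$\frac{F + d{\left(-62,36 \right)}}{-2286 + R{\left(59 \right)}} = \frac{18 - \frac{12}{-62}}{-2286 + 4 \cdot 59^{2}} = \frac{18 - - \frac{6}{31}}{-2286 + 4 \cdot 3481} = \frac{18 + \frac{6}{31}}{-2286 + 13924} = \frac{564}{31 \cdot 11638} = \frac{564}{31} \cdot \frac{1}{11638} = \frac{282}{180389}$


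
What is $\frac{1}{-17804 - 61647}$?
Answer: $- \frac{1}{79451} \approx -1.2586 \cdot 10^{-5}$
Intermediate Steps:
$\frac{1}{-17804 - 61647} = \frac{1}{-79451} = - \frac{1}{79451}$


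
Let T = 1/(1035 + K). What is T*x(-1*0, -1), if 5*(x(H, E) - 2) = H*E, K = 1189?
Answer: 1/1112 ≈ 0.00089928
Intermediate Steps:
x(H, E) = 2 + E*H/5 (x(H, E) = 2 + (H*E)/5 = 2 + (E*H)/5 = 2 + E*H/5)
T = 1/2224 (T = 1/(1035 + 1189) = 1/2224 ≈ 0.00044964)
T*x(-1*0, -1) = (2 + (⅕)*(-1)*(-1*0))/2224 = (2 + (⅕)*(-1)*0)/2224 = (2 + 0)/2224 = (1/2224)*2 = 1/1112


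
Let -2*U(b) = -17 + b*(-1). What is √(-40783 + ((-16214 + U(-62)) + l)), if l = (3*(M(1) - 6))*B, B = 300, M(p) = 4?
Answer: 3*I*√26142/2 ≈ 242.53*I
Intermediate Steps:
U(b) = 17/2 + b/2 (U(b) = -(-17 + b*(-1))/2 = -(-17 - b)/2 = 17/2 + b/2)
l = -1800 (l = (3*(4 - 6))*300 = (3*(-2))*300 = -6*300 = -1800)
√(-40783 + ((-16214 + U(-62)) + l)) = √(-40783 + ((-16214 + (17/2 + (½)*(-62))) - 1800)) = √(-40783 + ((-16214 + (17/2 - 31)) - 1800)) = √(-40783 + ((-16214 - 45/2) - 1800)) = √(-40783 + (-32473/2 - 1800)) = √(-40783 - 36073/2) = √(-117639/2) = 3*I*√26142/2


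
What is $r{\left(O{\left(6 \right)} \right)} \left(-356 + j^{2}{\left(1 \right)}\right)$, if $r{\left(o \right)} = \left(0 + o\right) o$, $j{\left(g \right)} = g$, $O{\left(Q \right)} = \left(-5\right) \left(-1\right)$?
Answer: $-8875$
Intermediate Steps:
$O{\left(Q \right)} = 5$
$r{\left(o \right)} = o^{2}$ ($r{\left(o \right)} = o o = o^{2}$)
$r{\left(O{\left(6 \right)} \right)} \left(-356 + j^{2}{\left(1 \right)}\right) = 5^{2} \left(-356 + 1^{2}\right) = 25 \left(-356 + 1\right) = 25 \left(-355\right) = -8875$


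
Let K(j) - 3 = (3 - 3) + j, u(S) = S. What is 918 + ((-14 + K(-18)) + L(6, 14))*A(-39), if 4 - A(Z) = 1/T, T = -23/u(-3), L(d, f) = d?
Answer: 829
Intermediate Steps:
K(j) = 3 + j (K(j) = 3 + ((3 - 3) + j) = 3 + (0 + j) = 3 + j)
T = 23/3 (T = -23/(-3) = -23*(-⅓) = 23/3 ≈ 7.6667)
A(Z) = 89/23 (A(Z) = 4 - 1/23/3 = 4 - 1*3/23 = 4 - 3/23 = 89/23)
918 + ((-14 + K(-18)) + L(6, 14))*A(-39) = 918 + ((-14 + (3 - 18)) + 6)*(89/23) = 918 + ((-14 - 15) + 6)*(89/23) = 918 + (-29 + 6)*(89/23) = 918 - 23*89/23 = 918 - 89 = 829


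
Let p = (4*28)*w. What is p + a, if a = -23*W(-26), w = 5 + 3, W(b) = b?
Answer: 1494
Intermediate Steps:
w = 8
a = 598 (a = -23*(-26) = 598)
p = 896 (p = (4*28)*8 = 112*8 = 896)
p + a = 896 + 598 = 1494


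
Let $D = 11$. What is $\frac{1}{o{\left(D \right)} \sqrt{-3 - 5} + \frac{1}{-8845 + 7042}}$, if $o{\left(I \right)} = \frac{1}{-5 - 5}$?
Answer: $- \frac{45075}{6501643} + \frac{16254045 i \sqrt{2}}{6501643} \approx -0.0069329 + 3.5355 i$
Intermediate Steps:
$o{\left(I \right)} = - \frac{1}{10}$ ($o{\left(I \right)} = \frac{1}{-10} = - \frac{1}{10}$)
$\frac{1}{o{\left(D \right)} \sqrt{-3 - 5} + \frac{1}{-8845 + 7042}} = \frac{1}{- \frac{\sqrt{-3 - 5}}{10} + \frac{1}{-8845 + 7042}} = \frac{1}{- \frac{\sqrt{-8}}{10} + \frac{1}{-1803}} = \frac{1}{- \frac{2 i \sqrt{2}}{10} - \frac{1}{1803}} = \frac{1}{- \frac{i \sqrt{2}}{5} - \frac{1}{1803}} = \frac{1}{- \frac{1}{1803} - \frac{i \sqrt{2}}{5}}$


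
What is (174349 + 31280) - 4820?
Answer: 200809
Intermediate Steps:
(174349 + 31280) - 4820 = 205629 - 4820 = 200809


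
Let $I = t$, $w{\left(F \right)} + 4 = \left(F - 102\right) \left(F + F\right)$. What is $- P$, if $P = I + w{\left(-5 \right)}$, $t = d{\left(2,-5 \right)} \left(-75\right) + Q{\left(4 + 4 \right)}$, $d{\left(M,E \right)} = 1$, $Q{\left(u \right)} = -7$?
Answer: $-984$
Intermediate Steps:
$w{\left(F \right)} = -4 + 2 F \left(-102 + F\right)$ ($w{\left(F \right)} = -4 + \left(F - 102\right) \left(F + F\right) = -4 + \left(-102 + F\right) 2 F = -4 + 2 F \left(-102 + F\right)$)
$t = -82$ ($t = 1 \left(-75\right) - 7 = -75 - 7 = -82$)
$I = -82$
$P = 984$ ($P = -82 - \left(-1016 - 50\right) = -82 + \left(-4 + 1020 + 2 \cdot 25\right) = -82 + \left(-4 + 1020 + 50\right) = -82 + 1066 = 984$)
$- P = \left(-1\right) 984 = -984$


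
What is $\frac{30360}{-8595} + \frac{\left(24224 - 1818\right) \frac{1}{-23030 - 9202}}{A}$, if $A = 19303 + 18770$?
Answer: $- \frac{24351007501}{6893801964} \approx -3.5323$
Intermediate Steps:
$A = 38073$
$\frac{30360}{-8595} + \frac{\left(24224 - 1818\right) \frac{1}{-23030 - 9202}}{A} = \frac{30360}{-8595} + \frac{\left(24224 - 1818\right) \frac{1}{-23030 - 9202}}{38073} = 30360 \left(- \frac{1}{8595}\right) + \frac{22406}{-32232} \cdot \frac{1}{38073} = - \frac{2024}{573} + 22406 \left(- \frac{1}{32232}\right) \frac{1}{38073} = - \frac{2024}{573} - \frac{659}{36093204} = - \frac{24351007501}{6893801964}$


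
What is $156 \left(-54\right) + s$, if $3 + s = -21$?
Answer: $-8448$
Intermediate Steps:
$s = -24$ ($s = -3 - 21 = -24$)
$156 \left(-54\right) + s = 156 \left(-54\right) - 24 = -8424 - 24 = -8448$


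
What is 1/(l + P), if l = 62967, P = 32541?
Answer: 1/95508 ≈ 1.0470e-5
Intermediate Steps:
1/(l + P) = 1/(62967 + 32541) = 1/95508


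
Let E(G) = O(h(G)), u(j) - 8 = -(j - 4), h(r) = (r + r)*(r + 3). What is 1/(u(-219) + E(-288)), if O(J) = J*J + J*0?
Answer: 1/26948505831 ≈ 3.7108e-11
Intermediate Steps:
h(r) = 2*r*(3 + r) (h(r) = (2*r)*(3 + r) = 2*r*(3 + r))
u(j) = 12 - j (u(j) = 8 - (j - 4) = 8 - (-4 + j) = 8 + (4 - j) = 12 - j)
O(J) = J² (O(J) = J² + 0 = J²)
E(G) = 4*G²*(3 + G)² (E(G) = (2*G*(3 + G))² = 4*G²*(3 + G)²)
1/(u(-219) + E(-288)) = 1/((12 - 1*(-219)) + 4*(-288)²*(3 - 288)²) = 1/((12 + 219) + 4*82944*(-285)²) = 1/(231 + 4*82944*81225) = 1/(231 + 26948505600) = 1/26948505831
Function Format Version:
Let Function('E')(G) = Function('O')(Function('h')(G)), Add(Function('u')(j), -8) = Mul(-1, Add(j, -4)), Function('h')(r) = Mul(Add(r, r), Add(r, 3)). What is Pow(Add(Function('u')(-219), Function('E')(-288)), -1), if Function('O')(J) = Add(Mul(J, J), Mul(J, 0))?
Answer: Rational(1, 26948505831) ≈ 3.7108e-11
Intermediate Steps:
Function('h')(r) = Mul(2, r, Add(3, r)) (Function('h')(r) = Mul(Mul(2, r), Add(3, r)) = Mul(2, r, Add(3, r)))
Function('u')(j) = Add(12, Mul(-1, j)) (Function('u')(j) = Add(8, Mul(-1, Add(j, -4))) = Add(8, Mul(-1, Add(-4, j))) = Add(8, Add(4, Mul(-1, j))) = Add(12, Mul(-1, j)))
Function('O')(J) = Pow(J, 2) (Function('O')(J) = Add(Pow(J, 2), 0) = Pow(J, 2))
Function('E')(G) = Mul(4, Pow(G, 2), Pow(Add(3, G), 2)) (Function('E')(G) = Pow(Mul(2, G, Add(3, G)), 2) = Mul(4, Pow(G, 2), Pow(Add(3, G), 2)))
Pow(Add(Function('u')(-219), Function('E')(-288)), -1) = Pow(Add(Add(12, Mul(-1, -219)), Mul(4, Pow(-288, 2), Pow(Add(3, -288), 2))), -1) = Pow(Add(Add(12, 219), Mul(4, 82944, Pow(-285, 2))), -1) = Pow(Add(231, Mul(4, 82944, 81225)), -1) = Pow(Add(231, 26948505600), -1) = Pow(26948505831, -1) = Rational(1, 26948505831)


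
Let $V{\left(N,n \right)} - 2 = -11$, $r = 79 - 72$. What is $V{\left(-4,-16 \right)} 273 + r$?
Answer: $-2450$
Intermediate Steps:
$r = 7$ ($r = 79 - 72 = 7$)
$V{\left(N,n \right)} = -9$ ($V{\left(N,n \right)} = 2 - 11 = -9$)
$V{\left(-4,-16 \right)} 273 + r = \left(-9\right) 273 + 7 = -2457 + 7 = -2450$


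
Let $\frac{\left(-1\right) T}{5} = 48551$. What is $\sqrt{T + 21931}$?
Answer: $6 i \sqrt{6134} \approx 469.92 i$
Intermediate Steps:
$T = -242755$ ($T = \left(-5\right) 48551 = -242755$)
$\sqrt{T + 21931} = \sqrt{-242755 + 21931} = \sqrt{-220824} = 6 i \sqrt{6134}$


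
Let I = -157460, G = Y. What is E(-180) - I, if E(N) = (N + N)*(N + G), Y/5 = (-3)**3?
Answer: 270860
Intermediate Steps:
Y = -135 (Y = 5*(-3)**3 = 5*(-27) = -135)
G = -135
E(N) = 2*N*(-135 + N) (E(N) = (N + N)*(N - 135) = (2*N)*(-135 + N) = 2*N*(-135 + N))
E(-180) - I = 2*(-180)*(-135 - 180) - 1*(-157460) = 2*(-180)*(-315) + 157460 = 113400 + 157460 = 270860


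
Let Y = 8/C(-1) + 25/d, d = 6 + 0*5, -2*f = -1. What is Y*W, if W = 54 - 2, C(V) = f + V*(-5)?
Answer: 9646/33 ≈ 292.30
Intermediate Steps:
f = 1/2 (f = -1/2*(-1) = 1/2 ≈ 0.50000)
C(V) = 1/2 - 5*V (C(V) = 1/2 + V*(-5) = 1/2 - 5*V)
W = 52
d = 6 (d = 6 + 0 = 6)
Y = 371/66 (Y = 8/(1/2 - 5*(-1)) + 25/6 = 8/(1/2 + 5) + 25*(1/6) = 8/(11/2) + 25/6 = 8*(2/11) + 25/6 = 16/11 + 25/6 = 371/66 ≈ 5.6212)
Y*W = (371/66)*52 = 9646/33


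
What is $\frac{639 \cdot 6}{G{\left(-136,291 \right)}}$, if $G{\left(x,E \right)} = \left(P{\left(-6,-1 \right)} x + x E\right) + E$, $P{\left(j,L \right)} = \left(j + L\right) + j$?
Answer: $- \frac{3834}{37517} \approx -0.10219$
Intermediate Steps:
$P{\left(j,L \right)} = L + 2 j$ ($P{\left(j,L \right)} = \left(L + j\right) + j = L + 2 j$)
$G{\left(x,E \right)} = E - 13 x + E x$ ($G{\left(x,E \right)} = \left(\left(-1 + 2 \left(-6\right)\right) x + x E\right) + E = \left(\left(-1 - 12\right) x + E x\right) + E = \left(- 13 x + E x\right) + E = E - 13 x + E x$)
$\frac{639 \cdot 6}{G{\left(-136,291 \right)}} = \frac{639 \cdot 6}{291 - -1768 + 291 \left(-136\right)} = \frac{3834}{291 + 1768 - 39576} = \frac{3834}{-37517} = 3834 \left(- \frac{1}{37517}\right) = - \frac{3834}{37517}$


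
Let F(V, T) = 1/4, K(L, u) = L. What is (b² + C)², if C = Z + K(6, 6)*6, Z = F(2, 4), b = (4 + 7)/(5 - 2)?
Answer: 3200521/1296 ≈ 2469.5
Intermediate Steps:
b = 11/3 ≈ 3.6667
F(V, T) = ¼
Z = ¼ ≈ 0.25000
C = 145/4 (C = ¼ + 6*6 = ¼ + 36 = 145/4 ≈ 36.250)
(b² + C)² = ((11/3)² + 145/4)² = (121/9 + 145/4)² = (1789/36)² = 3200521/1296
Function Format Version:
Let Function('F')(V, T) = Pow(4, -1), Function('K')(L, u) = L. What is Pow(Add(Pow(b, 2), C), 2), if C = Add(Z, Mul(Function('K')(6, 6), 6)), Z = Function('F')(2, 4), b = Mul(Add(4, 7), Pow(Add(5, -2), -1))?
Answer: Rational(3200521, 1296) ≈ 2469.5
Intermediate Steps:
b = Rational(11, 3) (b = Mul(11, Pow(3, -1)) = Mul(11, Rational(1, 3)) = Rational(11, 3) ≈ 3.6667)
Function('F')(V, T) = Rational(1, 4)
Z = Rational(1, 4) ≈ 0.25000
C = Rational(145, 4) (C = Add(Rational(1, 4), Mul(6, 6)) = Add(Rational(1, 4), 36) = Rational(145, 4) ≈ 36.250)
Pow(Add(Pow(b, 2), C), 2) = Pow(Add(Pow(Rational(11, 3), 2), Rational(145, 4)), 2) = Pow(Add(Rational(121, 9), Rational(145, 4)), 2) = Pow(Rational(1789, 36), 2) = Rational(3200521, 1296)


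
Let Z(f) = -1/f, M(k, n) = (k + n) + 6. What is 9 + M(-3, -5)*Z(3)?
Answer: 29/3 ≈ 9.6667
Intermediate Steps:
M(k, n) = 6 + k + n
9 + M(-3, -5)*Z(3) = 9 + (6 - 3 - 5)*(-1/3) = 9 - (-2)/3 = 9 - 2*(-⅓) = 9 + ⅔ = 29/3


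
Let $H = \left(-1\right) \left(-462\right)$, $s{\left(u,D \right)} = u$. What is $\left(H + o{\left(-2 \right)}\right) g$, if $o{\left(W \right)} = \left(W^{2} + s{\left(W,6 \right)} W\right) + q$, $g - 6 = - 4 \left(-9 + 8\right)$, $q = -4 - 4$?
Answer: $4620$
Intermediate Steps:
$q = -8$
$g = 10$ ($g = 6 - 4 \left(-9 + 8\right) = 6 - -4 = 6 + 4 = 10$)
$H = 462$
$o{\left(W \right)} = -8 + 2 W^{2}$ ($o{\left(W \right)} = \left(W^{2} + W W\right) - 8 = \left(W^{2} + W^{2}\right) - 8 = 2 W^{2} - 8 = -8 + 2 W^{2}$)
$\left(H + o{\left(-2 \right)}\right) g = \left(462 - \left(8 - 2 \left(-2\right)^{2}\right)\right) 10 = \left(462 + \left(-8 + 2 \cdot 4\right)\right) 10 = \left(462 + \left(-8 + 8\right)\right) 10 = \left(462 + 0\right) 10 = 462 \cdot 10 = 4620$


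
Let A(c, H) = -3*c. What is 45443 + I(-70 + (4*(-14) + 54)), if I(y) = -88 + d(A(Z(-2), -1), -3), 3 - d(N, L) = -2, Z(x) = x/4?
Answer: 45360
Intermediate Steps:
Z(x) = x/4 (Z(x) = x*(1/4) = x/4)
d(N, L) = 5 (d(N, L) = 3 - 1*(-2) = 3 + 2 = 5)
I(y) = -83 (I(y) = -88 + 5 = -83)
45443 + I(-70 + (4*(-14) + 54)) = 45443 - 83 = 45360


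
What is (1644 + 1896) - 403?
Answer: 3137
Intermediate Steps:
(1644 + 1896) - 403 = 3540 - 403 = 3137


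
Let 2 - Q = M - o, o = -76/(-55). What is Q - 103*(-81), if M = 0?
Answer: 459051/55 ≈ 8346.4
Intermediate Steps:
o = 76/55 (o = -76*(-1/55) = 76/55 ≈ 1.3818)
Q = 186/55 (Q = 2 - (0 - 1*76/55) = 2 - (0 - 76/55) = 2 - 1*(-76/55) = 2 + 76/55 = 186/55 ≈ 3.3818)
Q - 103*(-81) = 186/55 - 103*(-81) = 186/55 + 8343 = 459051/55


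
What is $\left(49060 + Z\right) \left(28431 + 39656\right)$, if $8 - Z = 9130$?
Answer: $2719258606$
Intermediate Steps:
$Z = -9122$ ($Z = 8 - 9130 = -9122$)
$\left(49060 + Z\right) \left(28431 + 39656\right) = \left(49060 - 9122\right) \left(28431 + 39656\right) = 39938 \cdot 68087 = 2719258606$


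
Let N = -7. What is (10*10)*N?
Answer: -700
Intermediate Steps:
(10*10)*N = (10*10)*(-7) = 100*(-7) = -700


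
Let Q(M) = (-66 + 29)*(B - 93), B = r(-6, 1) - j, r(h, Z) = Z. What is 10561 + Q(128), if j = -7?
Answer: 13706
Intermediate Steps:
B = 8 (B = 1 - 1*(-7) = 1 + 7 = 8)
Q(M) = 3145 (Q(M) = (-66 + 29)*(8 - 93) = -37*(-85) = 3145)
10561 + Q(128) = 10561 + 3145 = 13706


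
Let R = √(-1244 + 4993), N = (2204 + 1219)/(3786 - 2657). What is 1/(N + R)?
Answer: -23709/29244860 + 1274641*√3749/4766912180 ≈ 0.015562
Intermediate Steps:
N = 3423/1129 ≈ 3.0319
R = √3749 ≈ 61.229
1/(N + R) = 1/(3423/1129 + √3749)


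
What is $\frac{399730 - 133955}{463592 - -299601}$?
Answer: $\frac{265775}{763193} \approx 0.34824$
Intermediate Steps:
$\frac{399730 - 133955}{463592 - -299601} = \frac{265775}{463592 + 299601} = \frac{265775}{763193}$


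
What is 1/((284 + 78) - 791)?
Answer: -1/429 ≈ -0.0023310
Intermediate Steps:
1/((284 + 78) - 791) = 1/(362 - 791) = 1/(-429) = -1/429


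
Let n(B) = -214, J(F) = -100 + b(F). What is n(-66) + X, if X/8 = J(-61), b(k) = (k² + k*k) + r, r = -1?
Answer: 58514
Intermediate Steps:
b(k) = -1 + 2*k² (b(k) = (k² + k*k) - 1 = (k² + k²) - 1 = 2*k² - 1 = -1 + 2*k²)
J(F) = -101 + 2*F² (J(F) = -100 + (-1 + 2*F²) = -101 + 2*F²)
X = 58728 (X = 8*(-101 + 2*(-61)²) = 8*(-101 + 2*3721) = 8*(-101 + 7442) = 8*7341 = 58728)
n(-66) + X = -214 + 58728 = 58514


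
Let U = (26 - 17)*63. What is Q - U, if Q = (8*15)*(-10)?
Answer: -1767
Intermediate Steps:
U = 567 (U = 9*63 = 567)
Q = -1200 (Q = 120*(-10) = -1200)
Q - U = -1200 - 1*567 = -1200 - 567 = -1767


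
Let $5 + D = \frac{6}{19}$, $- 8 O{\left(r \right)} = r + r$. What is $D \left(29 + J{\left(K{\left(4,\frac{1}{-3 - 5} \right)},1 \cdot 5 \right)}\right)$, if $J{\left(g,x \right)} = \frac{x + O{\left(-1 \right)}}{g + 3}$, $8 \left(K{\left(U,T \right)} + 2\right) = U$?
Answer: $- \frac{5785}{38} \approx -152.24$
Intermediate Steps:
$K{\left(U,T \right)} = -2 + \frac{U}{8}$
$O{\left(r \right)} = - \frac{r}{4}$ ($O{\left(r \right)} = - \frac{r + r}{8} = - \frac{2 r}{8} = - \frac{r}{4}$)
$D = - \frac{89}{19}$ ($D = -5 + \frac{6}{19} = - \frac{89}{19} \approx -4.6842$)
$J{\left(g,x \right)} = \frac{\frac{1}{4} + x}{3 + g}$ ($J{\left(g,x \right)} = \frac{x - - \frac{1}{4}}{g + 3} = \frac{x + \frac{1}{4}}{3 + g} = \frac{\frac{1}{4} + x}{3 + g}$)
$D \left(29 + J{\left(K{\left(4,\frac{1}{-3 - 5} \right)},1 \cdot 5 \right)}\right) = - \frac{89 \left(29 + \frac{\frac{1}{4} + 1 \cdot 5}{3 + \left(-2 + \frac{1}{8} \cdot 4\right)}\right)}{19} = - \frac{89 \left(29 + \frac{\frac{1}{4} + 5}{3 + \left(-2 + \frac{1}{2}\right)}\right)}{19} = - \frac{89 \left(29 + \frac{1}{3 - \frac{3}{2}} \cdot \frac{21}{4}\right)}{19} = - \frac{89 \left(29 + \frac{1}{\frac{3}{2}} \cdot \frac{21}{4}\right)}{19} = - \frac{89 \left(29 + \frac{2}{3} \cdot \frac{21}{4}\right)}{19} = - \frac{89 \left(29 + \frac{7}{2}\right)}{19} = \left(- \frac{89}{19}\right) \frac{65}{2} = - \frac{5785}{38}$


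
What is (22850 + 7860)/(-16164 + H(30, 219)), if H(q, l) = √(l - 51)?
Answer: -20683185/10886447 - 15355*√42/65318682 ≈ -1.9014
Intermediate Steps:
H(q, l) = √(-51 + l)
(22850 + 7860)/(-16164 + H(30, 219)) = (22850 + 7860)/(-16164 + √(-51 + 219)) = 30710/(-16164 + √168) = 30710/(-16164 + 2*√42)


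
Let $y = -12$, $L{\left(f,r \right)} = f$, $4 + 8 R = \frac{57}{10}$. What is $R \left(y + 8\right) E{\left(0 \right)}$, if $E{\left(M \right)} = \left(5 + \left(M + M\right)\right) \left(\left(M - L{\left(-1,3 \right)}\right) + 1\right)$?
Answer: $- \frac{17}{2} \approx -8.5$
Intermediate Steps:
$R = \frac{17}{80}$ ($R = - \frac{1}{2} + \frac{57 \cdot \frac{1}{10}}{8} = - \frac{1}{2} + \frac{1}{8} \cdot \frac{57}{10} = - \frac{1}{2} + \frac{57}{80} = \frac{17}{80} \approx 0.2125$)
$E{\left(M \right)} = \left(2 + M\right) \left(5 + 2 M\right)$ ($E{\left(M \right)} = \left(5 + \left(M + M\right)\right) \left(\left(M - -1\right) + 1\right) = \left(5 + 2 M\right) \left(\left(M + 1\right) + 1\right) = \left(5 + 2 M\right) \left(\left(1 + M\right) + 1\right) = \left(5 + 2 M\right) \left(2 + M\right) = \left(2 + M\right) \left(5 + 2 M\right)$)
$R \left(y + 8\right) E{\left(0 \right)} = \frac{17 \left(-12 + 8\right) \left(10 + 2 \cdot 0^{2} + 9 \cdot 0\right)}{80} = \frac{17 \left(- 4 \left(10 + 2 \cdot 0 + 0\right)\right)}{80} = \frac{17 \left(- 4 \left(10 + 0 + 0\right)\right)}{80} = \frac{17 \left(\left(-4\right) 10\right)}{80} = \frac{17}{80} \left(-40\right) = - \frac{17}{2}$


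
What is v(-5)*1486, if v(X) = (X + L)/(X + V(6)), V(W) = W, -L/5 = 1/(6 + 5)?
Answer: -89160/11 ≈ -8105.5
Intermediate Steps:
L = -5/11 (L = -5/(6 + 5) = -5/11 ≈ -0.45455)
v(X) = (-5/11 + X)/(6 + X) (v(X) = (X - 5/11)/(X + 6) = (-5/11 + X)/(6 + X))
v(-5)*1486 = ((-5/11 - 5)/(6 - 5))*1486 = (-60/11/1)*1486 = (1*(-60/11))*1486 = -60/11*1486 = -89160/11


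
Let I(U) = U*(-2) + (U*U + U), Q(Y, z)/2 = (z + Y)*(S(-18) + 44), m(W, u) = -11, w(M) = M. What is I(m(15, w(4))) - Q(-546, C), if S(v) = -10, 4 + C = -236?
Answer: 53580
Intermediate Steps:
C = -240 (C = -4 - 236 = -240)
Q(Y, z) = 68*Y + 68*z (Q(Y, z) = 2*((z + Y)*(-10 + 44)) = 2*((Y + z)*34) = 2*(34*Y + 34*z) = 68*Y + 68*z)
I(U) = U**2 - U (I(U) = -2*U + (U**2 + U) = -2*U + (U + U**2) = U**2 - U)
I(m(15, w(4))) - Q(-546, C) = -11*(-1 - 11) - (68*(-546) + 68*(-240)) = -11*(-12) - (-37128 - 16320) = 132 - 1*(-53448) = 132 + 53448 = 53580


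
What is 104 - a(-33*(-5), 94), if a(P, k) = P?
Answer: -61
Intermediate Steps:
104 - a(-33*(-5), 94) = 104 - (-33)*(-5) = 104 - 1*165 = 104 - 165 = -61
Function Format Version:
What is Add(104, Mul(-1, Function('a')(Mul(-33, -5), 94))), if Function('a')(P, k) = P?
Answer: -61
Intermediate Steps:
Add(104, Mul(-1, Function('a')(Mul(-33, -5), 94))) = Add(104, Mul(-1, Mul(-33, -5))) = Add(104, Mul(-1, 165)) = Add(104, -165) = -61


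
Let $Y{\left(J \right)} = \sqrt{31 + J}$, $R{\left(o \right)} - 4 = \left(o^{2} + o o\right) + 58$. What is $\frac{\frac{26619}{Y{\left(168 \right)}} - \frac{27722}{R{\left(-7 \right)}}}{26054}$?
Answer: $- \frac{13861}{2084320} + \frac{26619 \sqrt{199}}{5184746} \approx 0.065775$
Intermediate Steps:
$R{\left(o \right)} = 62 + 2 o^{2}$ ($R{\left(o \right)} = 4 + \left(\left(o^{2} + o o\right) + 58\right) = 4 + \left(\left(o^{2} + o^{2}\right) + 58\right) = 4 + \left(2 o^{2} + 58\right) = 4 + \left(58 + 2 o^{2}\right) = 62 + 2 o^{2}$)
$\frac{\frac{26619}{Y{\left(168 \right)}} - \frac{27722}{R{\left(-7 \right)}}}{26054} = \frac{\frac{26619}{\sqrt{31 + 168}} - \frac{27722}{62 + 2 \left(-7\right)^{2}}}{26054} = \left(\frac{26619}{\sqrt{199}} - \frac{27722}{62 + 2 \cdot 49}\right) \frac{1}{26054} = \left(26619 \frac{\sqrt{199}}{199} - \frac{27722}{62 + 98}\right) \frac{1}{26054} = \left(\frac{26619 \sqrt{199}}{199} - \frac{27722}{160}\right) \frac{1}{26054} = \left(\frac{26619 \sqrt{199}}{199} - \frac{13861}{80}\right) \frac{1}{26054} = \left(- \frac{13861}{80} + \frac{26619 \sqrt{199}}{199}\right) \frac{1}{26054} = - \frac{13861}{2084320} + \frac{26619 \sqrt{199}}{5184746}$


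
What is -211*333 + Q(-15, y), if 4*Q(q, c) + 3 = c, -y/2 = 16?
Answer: -281087/4 ≈ -70272.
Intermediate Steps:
y = -32 (y = -2*16 = -32)
Q(q, c) = -¾ + c/4
-211*333 + Q(-15, y) = -211*333 + (-¾ + (¼)*(-32)) = -70263 + (-¾ - 8) = -70263 - 35/4 = -281087/4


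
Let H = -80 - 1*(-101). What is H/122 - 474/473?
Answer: -47895/57706 ≈ -0.82998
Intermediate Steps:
H = 21 (H = -80 + 101 = 21)
H/122 - 474/473 = 21/122 - 474/473 = -47895/57706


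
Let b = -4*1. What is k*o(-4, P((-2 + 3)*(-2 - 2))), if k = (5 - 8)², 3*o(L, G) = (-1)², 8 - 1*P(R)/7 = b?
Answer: 3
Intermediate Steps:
b = -4
P(R) = 84 (P(R) = 56 - 7*(-4) = 56 + 28 = 84)
o(L, G) = ⅓ (o(L, G) = (⅓)*(-1)² = (⅓)*1 = ⅓)
k = 9 (k = (-3)² = 9)
k*o(-4, P((-2 + 3)*(-2 - 2))) = 9*(⅓) = 3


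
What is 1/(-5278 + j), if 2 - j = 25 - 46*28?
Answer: -1/4013 ≈ -0.00024919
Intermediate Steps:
j = 1265 (j = 2 - (25 - 46*28) = 2 - (25 - 1288) = 2 - 1*(-1263) = 2 + 1263 = 1265)
1/(-5278 + j) = 1/(-5278 + 1265) = 1/(-4013) = -1/4013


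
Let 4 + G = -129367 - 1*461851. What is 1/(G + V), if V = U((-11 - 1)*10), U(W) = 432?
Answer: -1/590790 ≈ -1.6926e-6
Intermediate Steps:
V = 432
G = -591222 (G = -4 + (-129367 - 1*461851) = -4 + (-129367 - 461851) = -4 - 591218 = -591222)
1/(G + V) = 1/(-591222 + 432) = 1/(-590790) = -1/590790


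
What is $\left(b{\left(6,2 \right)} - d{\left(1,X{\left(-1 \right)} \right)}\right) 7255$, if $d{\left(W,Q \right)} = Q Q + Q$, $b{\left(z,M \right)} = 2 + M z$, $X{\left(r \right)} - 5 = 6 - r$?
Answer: $-1030210$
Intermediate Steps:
$X{\left(r \right)} = 11 - r$ ($X{\left(r \right)} = 5 - \left(-6 + r\right) = 11 - r$)
$d{\left(W,Q \right)} = Q + Q^{2}$ ($d{\left(W,Q \right)} = Q^{2} + Q = Q + Q^{2}$)
$\left(b{\left(6,2 \right)} - d{\left(1,X{\left(-1 \right)} \right)}\right) 7255 = \left(\left(2 + 2 \cdot 6\right) - \left(11 - -1\right) \left(1 + \left(11 - -1\right)\right)\right) 7255 = \left(\left(2 + 12\right) - \left(11 + 1\right) \left(1 + \left(11 + 1\right)\right)\right) 7255 = \left(14 - 12 \left(1 + 12\right)\right) 7255 = \left(14 - 12 \cdot 13\right) 7255 = \left(14 - 156\right) 7255 = \left(-142\right) 7255 = -1030210$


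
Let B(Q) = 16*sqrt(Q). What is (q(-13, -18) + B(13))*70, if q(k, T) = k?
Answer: -910 + 1120*sqrt(13) ≈ 3128.2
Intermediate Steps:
(q(-13, -18) + B(13))*70 = (-13 + 16*sqrt(13))*70 = -910 + 1120*sqrt(13)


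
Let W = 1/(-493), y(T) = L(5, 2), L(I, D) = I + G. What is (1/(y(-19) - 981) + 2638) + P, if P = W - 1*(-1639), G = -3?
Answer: 2064279747/482647 ≈ 4277.0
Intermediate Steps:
L(I, D) = -3 + I (L(I, D) = I - 3 = -3 + I)
y(T) = 2 (y(T) = -3 + 5 = 2)
W = -1/493 ≈ -0.0020284
P = 808026/493 (P = -1/493 - 1*(-1639) = -1/493 + 1639 = 808026/493 ≈ 1639.0)
(1/(y(-19) - 981) + 2638) + P = (1/(2 - 981) + 2638) + 808026/493 = (1/(-979) + 2638) + 808026/493 = (-1/979 + 2638) + 808026/493 = 2582601/979 + 808026/493 = 2064279747/482647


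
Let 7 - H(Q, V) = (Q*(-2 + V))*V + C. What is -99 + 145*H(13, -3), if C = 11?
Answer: -28954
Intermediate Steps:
H(Q, V) = -4 - Q*V*(-2 + V) (H(Q, V) = 7 - ((Q*(-2 + V))*V + 11) = 7 - (Q*V*(-2 + V) + 11) = 7 - (11 + Q*V*(-2 + V)) = 7 + (-11 - Q*V*(-2 + V)) = -4 - Q*V*(-2 + V))
-99 + 145*H(13, -3) = -99 + 145*(-4 - 1*13*(-3)² + 2*13*(-3)) = -99 + 145*(-4 - 1*13*9 - 78) = -99 + 145*(-4 - 117 - 78) = -99 + 145*(-199) = -99 - 28855 = -28954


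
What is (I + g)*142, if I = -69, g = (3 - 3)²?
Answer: -9798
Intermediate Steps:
g = 0 (g = 0² = 0)
(I + g)*142 = (-69 + 0)*142 = -69*142 = -9798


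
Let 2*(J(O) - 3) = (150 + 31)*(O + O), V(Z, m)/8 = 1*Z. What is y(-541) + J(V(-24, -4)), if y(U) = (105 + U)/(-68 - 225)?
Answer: -10181021/293 ≈ -34748.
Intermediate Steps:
V(Z, m) = 8*Z (V(Z, m) = 8*(1*Z) = 8*Z)
y(U) = -105/293 - U/293 (y(U) = (105 + U)/(-293) = (105 + U)*(-1/293) = -105/293 - U/293)
J(O) = 3 + 181*O (J(O) = 3 + ((150 + 31)*(O + O))/2 = 3 + (181*(2*O))/2 = 3 + (362*O)/2 = 3 + 181*O)
y(-541) + J(V(-24, -4)) = (-105/293 - 1/293*(-541)) + (3 + 181*(8*(-24))) = (-105/293 + 541/293) + (3 + 181*(-192)) = 436/293 + (3 - 34752) = 436/293 - 34749 = -10181021/293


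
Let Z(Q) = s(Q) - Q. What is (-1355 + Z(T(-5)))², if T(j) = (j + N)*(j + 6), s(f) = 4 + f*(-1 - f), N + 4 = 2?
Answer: 1920996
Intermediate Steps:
N = -2 (N = -4 + 2 = -2)
T(j) = (-2 + j)*(6 + j) (T(j) = (j - 2)*(j + 6) = (-2 + j)*(6 + j))
Z(Q) = 4 - Q² - 2*Q (Z(Q) = (4 - Q - Q²) - Q = 4 - Q² - 2*Q)
(-1355 + Z(T(-5)))² = (-1355 + (4 - (-12 + (-5)² + 4*(-5))² - 2*(-12 + (-5)² + 4*(-5))))² = (-1355 + (4 - (-12 + 25 - 20)² - 2*(-12 + 25 - 20)))² = (-1355 + (4 - 1*(-7)² - 2*(-7)))² = (-1355 + (4 - 1*49 + 14))² = (-1355 + (4 - 49 + 14))² = (-1355 - 31)² = (-1386)² = 1920996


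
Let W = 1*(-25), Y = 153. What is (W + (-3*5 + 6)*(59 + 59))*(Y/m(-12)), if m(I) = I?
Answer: 55437/4 ≈ 13859.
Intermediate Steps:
W = -25
(W + (-3*5 + 6)*(59 + 59))*(Y/m(-12)) = (-25 + (-3*5 + 6)*(59 + 59))*(153/(-12)) = (-25 + (-15 + 6)*118)*(153*(-1/12)) = (-25 - 9*118)*(-51/4) = (-25 - 1062)*(-51/4) = -1087*(-51/4) = 55437/4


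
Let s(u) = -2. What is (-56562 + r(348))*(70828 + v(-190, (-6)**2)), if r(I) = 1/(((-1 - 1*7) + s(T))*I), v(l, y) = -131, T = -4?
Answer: -13915697795417/3480 ≈ -3.9988e+9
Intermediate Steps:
r(I) = -1/(10*I) (r(I) = 1/(((-1 - 1*7) - 2)*I) = 1/(((-1 - 7) - 2)*I) = 1/((-8 - 2)*I) = 1/(-10*I) = -1/(10*I))
(-56562 + r(348))*(70828 + v(-190, (-6)**2)) = (-56562 - 1/10/348)*(70828 - 131) = (-56562 - 1/10*1/348)*70697 = (-56562 - 1/3480)*70697 = -196835761/3480*70697 = -13915697795417/3480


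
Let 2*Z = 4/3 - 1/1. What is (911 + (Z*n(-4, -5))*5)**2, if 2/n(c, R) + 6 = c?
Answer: 29866225/36 ≈ 8.2962e+5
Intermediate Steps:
Z = 1/6 (Z = (4/3 - 1/1)/2 = (4*(1/3) - 1*1)/2 = (4/3 - 1)/2 = (1/2)*(1/3) = 1/6 ≈ 0.16667)
n(c, R) = 2/(-6 + c)
(911 + (Z*n(-4, -5))*5)**2 = (911 + ((2/(-6 - 4))/6)*5)**2 = (911 + ((2/(-10))/6)*5)**2 = (911 + ((2*(-1/10))/6)*5)**2 = (911 + ((1/6)*(-1/5))*5)**2 = (911 - 1/30*5)**2 = (911 - 1/6)**2 = (5465/6)**2 = 29866225/36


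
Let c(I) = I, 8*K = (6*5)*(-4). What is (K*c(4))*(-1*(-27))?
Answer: -1620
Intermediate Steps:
K = -15 (K = ((6*5)*(-4))/8 = (30*(-4))/8 = (⅛)*(-120) = -15)
(K*c(4))*(-1*(-27)) = (-15*4)*(-1*(-27)) = -60*27 = -1620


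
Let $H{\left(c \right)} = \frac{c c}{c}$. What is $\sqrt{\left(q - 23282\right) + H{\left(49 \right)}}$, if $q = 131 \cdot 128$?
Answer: $i \sqrt{6465} \approx 80.405 i$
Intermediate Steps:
$H{\left(c \right)} = c$ ($H{\left(c \right)} = \frac{c^{2}}{c} = c$)
$q = 16768$
$\sqrt{\left(q - 23282\right) + H{\left(49 \right)}} = \sqrt{\left(16768 - 23282\right) + 49} = \sqrt{-6514 + 49} = \sqrt{-6465} = i \sqrt{6465}$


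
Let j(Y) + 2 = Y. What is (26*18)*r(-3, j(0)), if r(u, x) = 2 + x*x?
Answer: 2808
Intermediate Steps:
j(Y) = -2 + Y
r(u, x) = 2 + x²
(26*18)*r(-3, j(0)) = (26*18)*(2 + (-2 + 0)²) = 468*(2 + (-2)²) = 468*(2 + 4) = 468*6 = 2808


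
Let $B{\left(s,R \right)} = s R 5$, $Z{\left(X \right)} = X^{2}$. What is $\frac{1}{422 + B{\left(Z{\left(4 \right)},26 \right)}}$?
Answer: $\frac{1}{2502} \approx 0.00039968$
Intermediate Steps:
$B{\left(s,R \right)} = 5 R s$ ($B{\left(s,R \right)} = R s 5 = 5 R s$)
$\frac{1}{422 + B{\left(Z{\left(4 \right)},26 \right)}} = \frac{1}{422 + 5 \cdot 26 \cdot 4^{2}} = \frac{1}{422 + 5 \cdot 26 \cdot 16} = \frac{1}{422 + 2080} = \frac{1}{2502}$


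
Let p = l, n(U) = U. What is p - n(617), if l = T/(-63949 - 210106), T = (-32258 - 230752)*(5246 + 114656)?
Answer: 6273266617/54811 ≈ 1.1445e+5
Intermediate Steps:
T = -31535425020 (T = -263010*119902 = -31535425020)
l = 6307085004/54811 (l = -31535425020/(-63949 - 210106) = -31535425020/(-274055) = -31535425020*(-1/274055) = 6307085004/54811 ≈ 1.1507e+5)
p = 6307085004/54811 ≈ 1.1507e+5
p - n(617) = 6307085004/54811 - 1*617 = 6307085004/54811 - 617 = 6273266617/54811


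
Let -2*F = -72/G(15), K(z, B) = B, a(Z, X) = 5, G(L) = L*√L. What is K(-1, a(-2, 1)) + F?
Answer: 5 + 4*√15/25 ≈ 5.6197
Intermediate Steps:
G(L) = L^(3/2)
F = 4*√15/25 (F = -(-36)/(15^(3/2)) = -(-36)/(15*√15) = -(-36)*√15/225 = -(-4)*√15/25 = 4*√15/25 ≈ 0.61968)
K(-1, a(-2, 1)) + F = 5 + 4*√15/25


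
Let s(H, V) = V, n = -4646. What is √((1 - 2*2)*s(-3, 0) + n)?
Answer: I*√4646 ≈ 68.162*I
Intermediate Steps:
√((1 - 2*2)*s(-3, 0) + n) = √((1 - 2*2)*0 - 4646) = √((1 - 4)*0 - 4646) = √(-3*0 - 4646) = √(0 - 4646) = √(-4646) = I*√4646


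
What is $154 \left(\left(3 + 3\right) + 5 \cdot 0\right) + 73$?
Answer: $997$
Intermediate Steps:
$154 \left(\left(3 + 3\right) + 5 \cdot 0\right) + 73 = 154 \left(6 + 0\right) + 73 = 154 \cdot 6 + 73 = 924 + 73 = 997$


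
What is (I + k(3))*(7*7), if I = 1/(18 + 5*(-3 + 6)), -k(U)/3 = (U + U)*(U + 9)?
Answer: -349223/33 ≈ -10583.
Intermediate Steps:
k(U) = -6*U*(9 + U) (k(U) = -3*(U + U)*(U + 9) = -3*2*U*(9 + U) = -6*U*(9 + U))
I = 1/33 (I = 1/(18 + 5*3) = 1/(18 + 15) = 1/33 ≈ 0.030303)
(I + k(3))*(7*7) = (1/33 - 6*3*(9 + 3))*(7*7) = (1/33 - 6*3*12)*49 = (1/33 - 216)*49 = -7127/33*49 = -349223/33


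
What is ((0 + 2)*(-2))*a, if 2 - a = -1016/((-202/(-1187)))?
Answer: -2412792/101 ≈ -23889.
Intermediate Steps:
a = 603198/101 (a = 2 - (-1016)/((-202/(-1187))) = 2 - (-1016)/((-202*(-1/1187))) = 2 - (-1016)/202/1187 = 2 - (-1016)*1187/202 = 2 - 1*(-602996/101) = 2 + 602996/101 = 603198/101 ≈ 5972.3)
((0 + 2)*(-2))*a = ((0 + 2)*(-2))*(603198/101) = (2*(-2))*(603198/101) = -4*603198/101 = -2412792/101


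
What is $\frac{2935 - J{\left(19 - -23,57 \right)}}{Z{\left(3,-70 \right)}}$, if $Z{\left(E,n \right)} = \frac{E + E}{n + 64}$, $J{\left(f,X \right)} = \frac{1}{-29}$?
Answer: $- \frac{85116}{29} \approx -2935.0$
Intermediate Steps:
$J{\left(f,X \right)} = - \frac{1}{29}$
$Z{\left(E,n \right)} = \frac{2 E}{64 + n}$
$\frac{2935 - J{\left(19 - -23,57 \right)}}{Z{\left(3,-70 \right)}} = \frac{2935 - - \frac{1}{29}}{2 \cdot 3 \frac{1}{64 - 70}} = \frac{2935 + \frac{1}{29}}{2 \cdot 3 \frac{1}{-6}} = \frac{85116}{29 \cdot 2 \cdot 3 \left(- \frac{1}{6}\right)} = \frac{85116}{29 \left(-1\right)} = \frac{85116}{29} \left(-1\right) = - \frac{85116}{29}$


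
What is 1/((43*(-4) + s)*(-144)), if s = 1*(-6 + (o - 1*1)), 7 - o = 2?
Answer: 1/25056 ≈ 3.9911e-5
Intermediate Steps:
o = 5 (o = 7 - 1*2 = 7 - 2 = 5)
s = -2 (s = 1*(-6 + (5 - 1*1)) = 1*(-6 + (5 - 1)) = 1*(-6 + 4) = 1*(-2) = -2)
1/((43*(-4) + s)*(-144)) = 1/((43*(-4) - 2)*(-144)) = 1/((-172 - 2)*(-144)) = 1/(-174*(-144)) = 1/25056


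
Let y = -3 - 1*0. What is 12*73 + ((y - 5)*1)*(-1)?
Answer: 884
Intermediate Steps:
y = -3 (y = -3 + 0 = -3)
12*73 + ((y - 5)*1)*(-1) = 12*73 + ((-3 - 5)*1)*(-1) = 876 - 8*1*(-1) = 876 - 8*(-1) = 876 + 8 = 884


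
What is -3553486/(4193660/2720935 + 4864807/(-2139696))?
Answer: 4137660432478171872/852733221437 ≈ 4.8522e+6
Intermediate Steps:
-3553486/(4193660/2720935 + 4864807/(-2139696)) = -3553486/(4193660*(1/2720935) + 4864807*(-1/2139696)) = -3553486/(838732/544187 - 4864807/2139696) = -3553486/(-852733221437/1164394747152) = -3553486*(-1164394747152/852733221437) = 4137660432478171872/852733221437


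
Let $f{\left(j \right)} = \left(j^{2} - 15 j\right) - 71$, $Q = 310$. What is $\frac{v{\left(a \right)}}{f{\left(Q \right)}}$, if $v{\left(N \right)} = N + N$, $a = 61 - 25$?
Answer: $\frac{72}{91379} \approx 0.00078793$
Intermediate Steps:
$a = 36$ ($a = 61 - 25 = 36$)
$f{\left(j \right)} = -71 + j^{2} - 15 j$
$v{\left(N \right)} = 2 N$
$\frac{v{\left(a \right)}}{f{\left(Q \right)}} = \frac{2 \cdot 36}{-71 + 310^{2} - 4650} = \frac{72}{-71 + 96100 - 4650} = \frac{72}{91379}$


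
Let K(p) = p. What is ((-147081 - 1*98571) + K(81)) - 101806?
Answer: -347377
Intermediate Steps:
((-147081 - 1*98571) + K(81)) - 101806 = ((-147081 - 1*98571) + 81) - 101806 = ((-147081 - 98571) + 81) - 101806 = (-245652 + 81) - 101806 = -245571 - 101806 = -347377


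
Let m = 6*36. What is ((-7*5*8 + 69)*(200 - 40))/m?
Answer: -4220/27 ≈ -156.30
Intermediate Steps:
m = 216
((-7*5*8 + 69)*(200 - 40))/m = ((-7*5*8 + 69)*(200 - 40))/216 = ((-35*8 + 69)*160)*(1/216) = ((-280 + 69)*160)*(1/216) = -211*160*(1/216) = -33760*1/216 = -4220/27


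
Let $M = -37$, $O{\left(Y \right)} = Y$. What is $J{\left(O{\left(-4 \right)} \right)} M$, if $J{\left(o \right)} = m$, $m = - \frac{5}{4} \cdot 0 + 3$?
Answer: $-111$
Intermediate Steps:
$m = 3$ ($m = \left(-5\right) \frac{1}{4} \cdot 0 + 3 = \left(- \frac{5}{4}\right) 0 + 3 = 0 + 3 = 3$)
$J{\left(o \right)} = 3$
$J{\left(O{\left(-4 \right)} \right)} M = 3 \left(-37\right) = -111$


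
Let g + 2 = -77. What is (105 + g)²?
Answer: 676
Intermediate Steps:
g = -79 (g = -2 - 77 = -79)
(105 + g)² = (105 - 79)² = 26² = 676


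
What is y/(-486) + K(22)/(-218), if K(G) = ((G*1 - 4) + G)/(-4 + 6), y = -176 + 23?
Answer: 1313/5886 ≈ 0.22307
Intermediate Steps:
y = -153
K(G) = -2 + G (K(G) = ((G - 4) + G)/2 = ((-4 + G) + G)*(1/2) = (-4 + 2*G)*(1/2) = -2 + G)
y/(-486) + K(22)/(-218) = -153/(-486) + (-2 + 22)/(-218) = -153*(-1/486) + 20*(-1/218) = 17/54 - 10/109 = 1313/5886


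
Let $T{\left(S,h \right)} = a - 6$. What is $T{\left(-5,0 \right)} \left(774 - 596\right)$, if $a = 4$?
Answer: $-356$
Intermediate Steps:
$T{\left(S,h \right)} = -2$ ($T{\left(S,h \right)} = 4 - 6 = -2$)
$T{\left(-5,0 \right)} \left(774 - 596\right) = - 2 \left(774 - 596\right) = \left(-2\right) 178 = -356$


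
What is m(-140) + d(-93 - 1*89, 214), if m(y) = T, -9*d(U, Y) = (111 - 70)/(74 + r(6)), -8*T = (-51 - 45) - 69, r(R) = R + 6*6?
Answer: 42983/2088 ≈ 20.586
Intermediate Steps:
r(R) = 36 + R (r(R) = R + 36 = 36 + R)
T = 165/8 (T = -((-51 - 45) - 69)/8 = -(-96 - 69)/8 = -⅛*(-165) = 165/8 ≈ 20.625)
d(U, Y) = -41/1044 (d(U, Y) = -(111 - 70)/(9*(74 + (36 + 6))) = -41/(9*(74 + 42)) = -41/(9*116) = -⅑*41/116 = -41/1044)
m(y) = 165/8
m(-140) + d(-93 - 1*89, 214) = 165/8 - 41/1044 = 42983/2088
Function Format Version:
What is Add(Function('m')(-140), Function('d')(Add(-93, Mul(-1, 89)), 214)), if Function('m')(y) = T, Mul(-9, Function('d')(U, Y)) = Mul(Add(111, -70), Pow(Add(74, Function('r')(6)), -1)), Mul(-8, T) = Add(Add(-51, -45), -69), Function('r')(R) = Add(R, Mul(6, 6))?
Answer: Rational(42983, 2088) ≈ 20.586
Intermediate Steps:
Function('r')(R) = Add(36, R) (Function('r')(R) = Add(R, 36) = Add(36, R))
T = Rational(165, 8) (T = Mul(Rational(-1, 8), Add(Add(-51, -45), -69)) = Mul(Rational(-1, 8), Add(-96, -69)) = Mul(Rational(-1, 8), -165) = Rational(165, 8) ≈ 20.625)
Function('d')(U, Y) = Rational(-41, 1044) (Function('d')(U, Y) = Mul(Rational(-1, 9), Mul(Add(111, -70), Pow(Add(74, Add(36, 6)), -1))) = Mul(Rational(-1, 9), Mul(41, Pow(Add(74, 42), -1))) = Mul(Rational(-1, 9), Mul(41, Pow(116, -1))) = Mul(Rational(-1, 9), Mul(41, Rational(1, 116))) = Mul(Rational(-1, 9), Rational(41, 116)) = Rational(-41, 1044))
Function('m')(y) = Rational(165, 8)
Add(Function('m')(-140), Function('d')(Add(-93, Mul(-1, 89)), 214)) = Add(Rational(165, 8), Rational(-41, 1044)) = Rational(42983, 2088)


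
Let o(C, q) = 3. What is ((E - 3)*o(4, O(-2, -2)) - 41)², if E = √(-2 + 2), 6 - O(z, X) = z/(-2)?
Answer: 2500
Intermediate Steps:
O(z, X) = 6 + z/2 (O(z, X) = 6 - z/(-2) = 6 - z*(-1)/2 = 6 - (-1)*z/2 = 6 + z/2)
E = 0 (E = √0 = 0)
((E - 3)*o(4, O(-2, -2)) - 41)² = ((0 - 3)*3 - 41)² = (-3*3 - 41)² = (-9 - 41)² = (-50)² = 2500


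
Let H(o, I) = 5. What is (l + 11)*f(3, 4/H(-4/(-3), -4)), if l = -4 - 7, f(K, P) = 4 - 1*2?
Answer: 0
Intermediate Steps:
f(K, P) = 2 (f(K, P) = 4 - 2 = 2)
l = -11
(l + 11)*f(3, 4/H(-4/(-3), -4)) = (-11 + 11)*2 = 0*2 = 0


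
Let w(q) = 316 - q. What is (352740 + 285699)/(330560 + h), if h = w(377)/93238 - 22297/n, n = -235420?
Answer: 7006896741986220/3627911900872333 ≈ 1.9314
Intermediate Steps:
h = 1032283533/10975044980 (h = (316 - 1*377)/93238 - 22297/(-235420) = (316 - 377)*(1/93238) - 22297*(-1/235420) = -61*1/93238 + 22297/235420 = -61/93238 + 22297/235420 = 1032283533/10975044980 ≈ 0.094057)
(352740 + 285699)/(330560 + h) = (352740 + 285699)/(330560 + 1032283533/10975044980) = 638439/(3627911900872333/10975044980) = 638439*(10975044980/3627911900872333) = 7006896741986220/3627911900872333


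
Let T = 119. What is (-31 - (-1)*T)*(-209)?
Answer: -18392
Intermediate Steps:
(-31 - (-1)*T)*(-209) = (-31 - (-1)*119)*(-209) = (-31 - 1*(-119))*(-209) = (-31 + 119)*(-209) = 88*(-209) = -18392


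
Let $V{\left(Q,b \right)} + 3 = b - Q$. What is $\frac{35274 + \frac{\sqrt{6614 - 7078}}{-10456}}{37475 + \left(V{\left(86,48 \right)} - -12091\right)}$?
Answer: $\frac{35274}{49525} - \frac{i \sqrt{29}}{129458350} \approx 0.71225 - 4.1598 \cdot 10^{-8} i$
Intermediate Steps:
$V{\left(Q,b \right)} = -3 + b - Q$ ($V{\left(Q,b \right)} = -3 - \left(Q - b\right) = -3 + b - Q$)
$\frac{35274 + \frac{\sqrt{6614 - 7078}}{-10456}}{37475 + \left(V{\left(86,48 \right)} - -12091\right)} = \frac{35274 + \frac{\sqrt{6614 - 7078}}{-10456}}{37475 - -12050} = \frac{35274 + \sqrt{-464} \left(- \frac{1}{10456}\right)}{37475 + \left(\left(-3 + 48 - 86\right) + 12091\right)} = \frac{35274 + 4 i \sqrt{29} \left(- \frac{1}{10456}\right)}{37475 + \left(-41 + 12091\right)} = \frac{35274 - \frac{i \sqrt{29}}{2614}}{37475 + 12050} = \frac{35274 - \frac{i \sqrt{29}}{2614}}{49525} = \left(35274 - \frac{i \sqrt{29}}{2614}\right) \frac{1}{49525} = \frac{35274}{49525} - \frac{i \sqrt{29}}{129458350}$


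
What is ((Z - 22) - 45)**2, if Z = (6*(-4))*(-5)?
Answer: 2809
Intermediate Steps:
Z = 120 (Z = -24*(-5) = 120)
((Z - 22) - 45)**2 = ((120 - 22) - 45)**2 = (98 - 45)**2 = 53**2 = 2809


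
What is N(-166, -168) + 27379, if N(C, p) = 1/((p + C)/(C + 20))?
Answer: 4572366/167 ≈ 27379.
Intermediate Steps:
N(C, p) = (20 + C)/(C + p) (N(C, p) = 1/((C + p)/(20 + C)) = (20 + C)/(C + p))
N(-166, -168) + 27379 = (20 - 166)/(-166 - 168) + 27379 = -146/(-334) + 27379 = -1/334*(-146) + 27379 = 73/167 + 27379 = 4572366/167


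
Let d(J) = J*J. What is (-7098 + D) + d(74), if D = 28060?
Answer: 26438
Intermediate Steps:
d(J) = J²
(-7098 + D) + d(74) = (-7098 + 28060) + 74² = 20962 + 5476 = 26438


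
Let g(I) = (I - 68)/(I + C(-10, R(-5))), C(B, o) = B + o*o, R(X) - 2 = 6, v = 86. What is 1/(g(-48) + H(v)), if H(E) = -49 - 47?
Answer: -3/346 ≈ -0.0086705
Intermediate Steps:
R(X) = 8 (R(X) = 2 + 6 = 8)
C(B, o) = B + o**2
H(E) = -96
g(I) = (-68 + I)/(54 + I) (g(I) = (I - 68)/(I + (-10 + 8**2)) = (-68 + I)/(I + (-10 + 64)) = (-68 + I)/(I + 54) = (-68 + I)/(54 + I))
1/(g(-48) + H(v)) = 1/((-68 - 48)/(54 - 48) - 96) = 1/(-116/6 - 96) = 1/((1/6)*(-116) - 96) = 1/(-58/3 - 96) = 1/(-346/3) = -3/346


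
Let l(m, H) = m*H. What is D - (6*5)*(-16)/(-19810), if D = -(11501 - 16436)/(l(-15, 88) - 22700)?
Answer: -2185839/9516724 ≈ -0.22968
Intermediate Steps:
l(m, H) = H*m
D = -987/4804 (D = -(11501 - 16436)/(88*(-15) - 22700) = -(-4935)/(-1320 - 22700) = -(-4935)/(-24020) = -(-4935)*(-1)/24020 = -1*987/4804 = -987/4804 ≈ -0.20545)
D - (6*5)*(-16)/(-19810) = -987/4804 - (6*5)*(-16)/(-19810) = -987/4804 - 30*(-16)*(-1)/19810 = -987/4804 - (-480)*(-1)/19810 = -987/4804 - 1*48/1981 = -987/4804 - 48/1981 = -2185839/9516724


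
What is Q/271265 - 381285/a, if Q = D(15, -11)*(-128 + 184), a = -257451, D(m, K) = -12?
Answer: 34418756151/23279148505 ≈ 1.4785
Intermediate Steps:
Q = -672 (Q = -12*(-128 + 184) = -12*56 = -672)
Q/271265 - 381285/a = -672/271265 - 381285/(-257451) = -672*1/271265 - 381285*(-1/257451) = -672/271265 + 127095/85817 = 34418756151/23279148505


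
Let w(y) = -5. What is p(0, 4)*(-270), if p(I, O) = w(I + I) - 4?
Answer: 2430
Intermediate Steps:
p(I, O) = -9 (p(I, O) = -5 - 4 = -9)
p(0, 4)*(-270) = -9*(-270) = 2430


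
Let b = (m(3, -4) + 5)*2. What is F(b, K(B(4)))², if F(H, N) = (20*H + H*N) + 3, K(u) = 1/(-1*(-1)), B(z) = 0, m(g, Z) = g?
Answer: 114921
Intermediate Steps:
b = 16 (b = (3 + 5)*2 = 8*2 = 16)
K(u) = 1 (K(u) = 1/1 = 1)
F(H, N) = 3 + 20*H + H*N
F(b, K(B(4)))² = (3 + 20*16 + 16*1)² = (3 + 320 + 16)² = 339² = 114921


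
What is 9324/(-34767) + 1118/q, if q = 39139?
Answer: -36229170/151193957 ≈ -0.23962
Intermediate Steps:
9324/(-34767) + 1118/q = 9324/(-34767) + 1118/39139 = 9324*(-1/34767) + 1118*(1/39139) = -1036/3863 + 1118/39139 = -36229170/151193957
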